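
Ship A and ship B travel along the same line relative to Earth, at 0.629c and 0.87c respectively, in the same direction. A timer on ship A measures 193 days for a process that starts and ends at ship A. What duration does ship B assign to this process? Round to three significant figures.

228 days

Transform ship A's velocity into ship B's frame: (0.629 − 0.87)/(1 − 0.629·0.87) = −0.241/0.45277, so the relative speed is 0.53228c.
At |u| = 0.53228c, γ = (1 − 0.283322)^(−1/2) = 1.1812.
The clock on ship A records proper time, so ship B measures Δt = γΔτ = 1.1812 × 193 = 228 days.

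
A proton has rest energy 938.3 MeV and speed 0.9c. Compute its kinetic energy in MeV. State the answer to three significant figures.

1210 MeV

With β = 0.9, γ = 1/√(1 − 0.9²) = 1/√0.19 = 2.2942.
Kinetic energy: K = (γ − 1)mc² = (2.2942 − 1) × 938.3 MeV = 1.2942 × 938.3 = 1210 MeV.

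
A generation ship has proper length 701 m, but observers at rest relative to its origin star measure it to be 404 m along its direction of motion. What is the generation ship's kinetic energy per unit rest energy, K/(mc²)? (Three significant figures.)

0.735

From L = L₀/γ: γ = 701/404 = 1.73515.
Since K = (γ−1)mc², K/(mc²) = 1.73515 − 1 = 0.735.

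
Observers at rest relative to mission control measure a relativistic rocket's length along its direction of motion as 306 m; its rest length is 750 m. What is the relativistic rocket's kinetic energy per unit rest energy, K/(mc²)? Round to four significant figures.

Length contraction gives γ = L₀/L = 750/306 = 2.45098.
Since K = (γ−1)mc², K/(mc²) = 2.45098 − 1 = 1.451.

1.451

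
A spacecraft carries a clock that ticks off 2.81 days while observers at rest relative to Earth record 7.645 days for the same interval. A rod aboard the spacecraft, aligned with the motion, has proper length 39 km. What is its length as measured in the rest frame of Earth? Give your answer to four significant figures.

14.33 km

The time-dilation ratio gives γ = 7.645/2.81 = 2.72064.
The rod contracts by the same γ: 39 km / 2.72064 = 14.33 km.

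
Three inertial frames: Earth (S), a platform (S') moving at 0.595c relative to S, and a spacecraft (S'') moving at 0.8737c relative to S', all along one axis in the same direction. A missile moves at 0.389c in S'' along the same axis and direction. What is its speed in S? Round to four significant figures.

0.9851c

First combine the missile and spacecraft (S''→S'): u₁ = (0.389 + 0.8737)/(1 + 0.389×0.8737) = 1.2627/1.3398693 = 0.94241.
Then combine with the platform (S'→S): u = (0.94241 + 0.595)/(1 + 0.94241×0.595) = 1.53741/1.56073395 = 0.98506.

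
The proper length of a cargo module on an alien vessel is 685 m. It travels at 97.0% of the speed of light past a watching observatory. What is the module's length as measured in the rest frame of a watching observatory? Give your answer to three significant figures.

167 m

γ = 1/√(1 − β²) = 1/√(1 − 0.9409) = 1/√0.0591 = 4.1135.
Along the direction of motion the measured length is L₀/γ = 685/4.1135 = 167 m.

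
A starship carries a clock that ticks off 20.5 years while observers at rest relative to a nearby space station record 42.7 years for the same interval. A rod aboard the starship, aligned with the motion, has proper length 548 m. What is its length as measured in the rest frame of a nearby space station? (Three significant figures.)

γ = Δt/Δτ = 42.7/20.5 = 2.08293.
The rod contracts by the same γ: 548 m / 2.08293 = 263 m.

263 m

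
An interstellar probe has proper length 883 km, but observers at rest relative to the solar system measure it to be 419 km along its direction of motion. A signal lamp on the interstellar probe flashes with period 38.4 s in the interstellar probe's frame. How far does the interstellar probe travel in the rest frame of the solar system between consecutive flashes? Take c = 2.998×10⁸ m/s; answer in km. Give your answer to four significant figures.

2.136×10^7 km

γ = L₀/L = 883/419 = 2.1074.
β = √(1 − 1/γ²) = 0.88025. Lab-frame period = γτ = 2.1074×38.4 s = 80.924 s. Distance = βc × γτ = 0.88025 × 2.998×10⁸ m/s × 80.924 s = 2.1356×10^10 m = 2.136×10^7 km.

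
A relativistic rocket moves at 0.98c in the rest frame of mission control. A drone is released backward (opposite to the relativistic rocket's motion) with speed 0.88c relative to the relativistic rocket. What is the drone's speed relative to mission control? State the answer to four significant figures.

In units of c, u = (u' + v)/(1 + u'v) with u' = −0.88 and v = 0.98.
Numerator: −0.88 + 0.98 = 0.1. Denominator: 1 + (−0.88)(0.98) = 0.1376.
u = 0.1/0.1376 = 0.72674, so the speed is 0.7267c.

0.7267c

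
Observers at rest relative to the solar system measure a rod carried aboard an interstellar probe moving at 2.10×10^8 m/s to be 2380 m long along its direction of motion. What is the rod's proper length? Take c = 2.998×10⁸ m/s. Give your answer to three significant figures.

3330 m

β = v/c = (2.10×10^8 m/s)/(2.998×10⁸ m/s) = 0.700467.
γ = 1/√(1 − β²) = 1/√(1 − 0.490654) = 1/√0.509346 = 1/0.713685 = 1.4012.
Proper length: L₀ = γ·L = 1.4012 × 2380 = 3330 m.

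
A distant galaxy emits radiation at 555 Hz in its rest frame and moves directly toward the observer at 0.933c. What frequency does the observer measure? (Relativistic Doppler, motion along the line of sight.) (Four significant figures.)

2981 Hz

Relativistic Doppler (source moving toward): f_obs = f_src · √((1+β)/(1−β)).
With β = 0.933: factor = √(1.933/0.067) = 5.3713.
f_obs = 555 × 5.3713 = 2981 Hz.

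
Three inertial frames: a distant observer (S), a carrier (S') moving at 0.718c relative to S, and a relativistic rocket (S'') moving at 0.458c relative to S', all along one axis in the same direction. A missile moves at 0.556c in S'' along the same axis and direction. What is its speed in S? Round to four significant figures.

Compose velocities in two stages. Stage 1 (into S'): u₁ = (0.556+0.458)/(1+0.556×0.458) = 0.80819.
Stage 2 (into S): u = (0.80819+0.718)/(1+0.80819×0.718) = 0.96577, so the speed is 0.9658c.

0.9658c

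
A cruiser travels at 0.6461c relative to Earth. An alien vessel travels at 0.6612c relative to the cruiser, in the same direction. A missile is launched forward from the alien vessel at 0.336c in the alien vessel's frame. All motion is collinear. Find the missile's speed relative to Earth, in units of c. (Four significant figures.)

0.9573c

Apply u = (u'+v)/(1+u'v) twice. Missile in the cruiser frame: (0.336+0.6612)/(1+0.336·0.6612) = 0.9972/1.2221632 = 0.81593c.
That velocity, transformed to the rest frame of Earth: (0.81593+0.6461)/(1+0.81593·0.6461) = 1.46203/1.527172373 = 0.95734c.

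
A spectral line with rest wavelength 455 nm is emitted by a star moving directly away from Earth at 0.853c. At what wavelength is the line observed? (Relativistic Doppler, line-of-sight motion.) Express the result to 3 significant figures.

1620 nm

Relativistic Doppler for wavelength: λ_obs = λ_src · √((1+β)/(1−β)).
With β = 0.853: factor = √(1.853/0.147) = 3.5504.
λ_obs = 455 × 3.5504 = 1620 nm.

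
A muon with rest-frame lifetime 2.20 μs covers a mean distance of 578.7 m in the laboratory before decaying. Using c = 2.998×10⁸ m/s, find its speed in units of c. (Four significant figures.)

Lab distance = (lab lifetime)·v = γτ·βc, so βγ = d/(cτ) = 578.7/(2.998×10⁸ × 2.200×10^-6) = 0.8774.
With βγ = 0.8774: γ² = 1 + (βγ)² = 1.769831, and β = (βγ)/γ = 0.8774/1.33035 = 0.6595.

0.6595c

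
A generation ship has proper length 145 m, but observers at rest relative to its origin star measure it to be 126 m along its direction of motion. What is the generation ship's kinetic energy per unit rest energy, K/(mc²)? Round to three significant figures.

γ = L₀/L = 145/126 = 1.15079.
K/(mc²) = γ − 1 = 1.15079 − 1 = 0.151.

0.151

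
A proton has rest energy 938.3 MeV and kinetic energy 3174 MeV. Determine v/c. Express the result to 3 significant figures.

0.974

γ = 1 + K/(mc²) = 1 + 3174/938.3 = 4.3827.
β = √(1 − 1/γ²) = √(1 − 0.0520615) = √0.9479385 = 0.974.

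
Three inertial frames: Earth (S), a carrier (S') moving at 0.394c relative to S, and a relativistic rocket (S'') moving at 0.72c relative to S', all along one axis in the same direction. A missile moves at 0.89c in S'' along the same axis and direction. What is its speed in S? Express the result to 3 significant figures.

Apply u = (u'+v)/(1+u'v) twice. Missile in the carrier frame: (0.89+0.72)/(1+0.89·0.72) = 1.61/1.6408 = 0.98123c.
That velocity, transformed to the rest frame of Earth: (0.98123+0.394)/(1+0.98123·0.394) = 1.37523/1.38660462 = 0.9918c.

0.992c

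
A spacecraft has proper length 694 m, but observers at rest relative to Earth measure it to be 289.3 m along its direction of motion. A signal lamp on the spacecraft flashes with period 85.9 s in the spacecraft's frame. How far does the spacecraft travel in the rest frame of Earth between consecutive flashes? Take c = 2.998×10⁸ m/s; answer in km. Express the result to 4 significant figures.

Length contraction gives γ = L₀/L = 694/289.3 = 2.39889.
β = √(1 − 1/γ²) = 0.90897. Lab-frame period = γτ = 2.39889×85.9 s = 206.06 s. Distance = βc × γτ = 0.90897 × 2.998×10⁸ m/s × 206.06 s = 5.6153×10^10 m = 5.615×10^7 km.

5.615×10^7 km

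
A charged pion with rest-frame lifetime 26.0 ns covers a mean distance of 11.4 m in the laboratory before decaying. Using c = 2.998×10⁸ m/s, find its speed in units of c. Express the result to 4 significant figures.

d = βγcτ ⇒ βγ = d/(cτ) = 11.40 m / (7.7948 m) = 1.4625.
β = (βγ)/√(1+(βγ)²) = 1.4625/√3.13891 = 0.8255.

0.8255c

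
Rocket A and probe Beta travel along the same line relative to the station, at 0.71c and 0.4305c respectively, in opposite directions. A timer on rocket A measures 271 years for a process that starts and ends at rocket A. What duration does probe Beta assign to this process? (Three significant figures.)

557 years

The velocity of rocket A relative to probe Beta is (0.71 + 0.4305)c / (1 + 0.71×0.4305) = 0.87351c; relative speed 0.87351c.
γ for this relative speed: γ = 1/√(1 − 0.76302) = 2.0542.
The clock on rocket A records proper time, so probe Beta measures Δt = γΔτ = 2.0542 × 271 = 557 years.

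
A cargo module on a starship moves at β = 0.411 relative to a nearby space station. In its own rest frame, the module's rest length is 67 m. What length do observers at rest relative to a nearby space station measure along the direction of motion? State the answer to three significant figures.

61.1 m

γ = 1/√(1 − β²) = 1/√(1 − 0.168921) = 1/√0.831079 = 1/0.911635 = 1.0969.
Length contraction: L = L₀/γ = 67/1.0969 = 61.1 m.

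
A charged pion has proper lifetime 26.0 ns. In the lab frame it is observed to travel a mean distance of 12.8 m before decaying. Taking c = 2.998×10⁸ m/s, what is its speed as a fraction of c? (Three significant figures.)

0.854c

Lab distance = (lab lifetime)·v = γτ·βc, so βγ = d/(cτ) = 12.80/(2.998×10⁸ × 2.600×10^-8) = 1.6421.
With βγ = 1.6421: γ² = 1 + (βγ)² = 3.69649, and β = (βγ)/γ = 1.6421/1.92263 = 0.854.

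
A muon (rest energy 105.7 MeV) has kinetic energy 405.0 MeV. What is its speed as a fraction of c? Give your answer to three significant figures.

0.978c

K = (γ−1)mc², so γ = 1 + 405.0/105.7 = 4.8316.
Then v/c = √(1 − γ⁻²) = √(1 − 0.0428369) = √0.9571631 = 0.978.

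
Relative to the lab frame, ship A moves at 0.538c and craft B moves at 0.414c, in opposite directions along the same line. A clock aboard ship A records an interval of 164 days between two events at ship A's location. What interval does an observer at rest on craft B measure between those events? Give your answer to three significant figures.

261 days

Transform ship A's velocity into craft B's frame: (0.538 + 0.414)/(1 + 0.538·0.414) = 0.952/1.222732, so the relative speed is 0.77858c.
At |u| = 0.77858c, γ = (1 − 0.606187)^(−1/2) = 1.5935.
Ship A's interval is proper; time dilation gives Δt_B = γΔτ = 1.5935 × 164 days = 261 days.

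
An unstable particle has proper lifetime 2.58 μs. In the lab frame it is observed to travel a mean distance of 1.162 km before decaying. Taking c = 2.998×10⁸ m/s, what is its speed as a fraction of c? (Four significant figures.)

d = βγcτ ⇒ βγ = d/(cτ) = 1162 m / (773.484 m) = 1.5023.
β = (βγ)/√(1+(βγ)²) = 1.5023/√3.25691 = 0.8324.

0.8324c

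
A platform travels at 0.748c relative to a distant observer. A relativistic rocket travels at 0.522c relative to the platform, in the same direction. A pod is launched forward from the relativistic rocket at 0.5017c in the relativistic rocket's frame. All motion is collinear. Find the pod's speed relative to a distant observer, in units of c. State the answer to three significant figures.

0.970c

Apply u = (u'+v)/(1+u'v) twice. Pod in the platform frame: (0.5017+0.522)/(1+0.5017·0.522) = 1.0237/1.2618874 = 0.81125c.
That velocity, transformed to the rest frame of a distant observer: (0.81125+0.748)/(1+0.81125·0.748) = 1.55925/1.606815 = 0.9704c.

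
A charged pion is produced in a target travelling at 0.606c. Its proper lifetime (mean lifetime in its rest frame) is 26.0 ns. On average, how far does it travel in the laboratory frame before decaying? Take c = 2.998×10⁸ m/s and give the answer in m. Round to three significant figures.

5.94 m

With β = 0.606, γ = 1/√(1 − 0.606²) = 1/√0.632764 = 1.2571.
Lab-frame lifetime: Δt = γτ = 1.2571 × 26.0 ns = 32.685 ns.
Distance: d = vΔt = 0.606 × 2.998×10⁸ m/s × 3.2685×10^-8 s = 5.94 m.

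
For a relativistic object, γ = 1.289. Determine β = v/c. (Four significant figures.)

β = √(1 − 1/γ²) = √(1 − 1/1.661521) = √0.398142 = 0.6310.

0.6310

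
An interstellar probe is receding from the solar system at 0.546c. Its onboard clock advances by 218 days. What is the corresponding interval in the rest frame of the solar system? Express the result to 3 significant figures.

γ = 1/√(1 − β²) = 1/√(1 − 0.298116) = 1/√0.701884 = 1/0.837785 = 1.1936.
Time dilation: Δt = γ·Δτ = 1.1936 × 218 = 260 days.

260 days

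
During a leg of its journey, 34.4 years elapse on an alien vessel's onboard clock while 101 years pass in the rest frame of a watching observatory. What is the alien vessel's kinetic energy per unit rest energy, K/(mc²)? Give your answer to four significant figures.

1.936

The time-dilation ratio gives γ = 101/34.4 = 2.93605.
K/(mc²) = γ − 1 = 2.93605 − 1 = 1.936.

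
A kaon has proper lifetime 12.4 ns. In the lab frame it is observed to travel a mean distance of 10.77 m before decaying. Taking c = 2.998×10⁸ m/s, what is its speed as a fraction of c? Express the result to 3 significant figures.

0.945c

Let x = d/(cτ) = 10.77 m / (2.998×10⁸ m/s × 1.240×10^-8 s) = 2.8971. Since d = βγcτ, x = βγ = β/√(1−β²).
Solving: β² = x²/(1+x²) = 8.39319/9.39319 = 0.89354, so β = 0.945.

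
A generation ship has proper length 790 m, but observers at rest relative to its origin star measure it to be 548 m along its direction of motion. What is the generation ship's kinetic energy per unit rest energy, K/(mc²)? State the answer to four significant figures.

0.4416

Length contraction gives γ = L₀/L = 790/548 = 1.44161.
Since K = (γ−1)mc², K/(mc²) = 1.44161 − 1 = 0.4416.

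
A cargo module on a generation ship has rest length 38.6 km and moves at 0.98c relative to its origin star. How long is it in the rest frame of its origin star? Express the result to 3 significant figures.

Lorentz factor: γ = (1 − 0.9604)^(−1/2) = 5.0252.
Length contraction: L = L₀/γ = 38.6/5.0252 = 7.68 km.

7.68 km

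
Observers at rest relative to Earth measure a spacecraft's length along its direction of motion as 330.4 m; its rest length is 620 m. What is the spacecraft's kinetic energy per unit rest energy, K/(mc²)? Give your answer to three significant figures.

From L = L₀/γ: γ = 620/330.4 = 1.87651.
K/(mc²) = γ − 1 = 1.87651 − 1 = 0.877.

0.877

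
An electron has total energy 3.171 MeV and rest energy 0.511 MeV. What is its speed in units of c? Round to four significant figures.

γ = E/(mc²) = 3.171/0.511 = 6.2055.
β = √(1 − 1/γ²) = √(1 − 0.0259685) = √0.9740315 = 0.9869.

0.9869c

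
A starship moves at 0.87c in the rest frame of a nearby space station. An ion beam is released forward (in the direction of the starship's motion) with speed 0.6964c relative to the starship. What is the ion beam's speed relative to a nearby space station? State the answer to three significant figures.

In units of c, u = (u' + v)/(1 + u'v) with u' = 0.6964 and v = 0.87.
Numerator: 0.6964 + 0.87 = 1.5664. Denominator: 1 + (0.6964)(0.87) = 1.605868.
u = 1.5664/1.605868 = 0.97542, so the speed is 0.975c.

0.975c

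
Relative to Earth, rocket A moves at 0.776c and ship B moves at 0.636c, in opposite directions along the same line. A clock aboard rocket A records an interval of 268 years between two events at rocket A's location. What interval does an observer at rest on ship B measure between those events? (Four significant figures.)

822.4 years

Speed of rocket A in ship B's frame: u = (v_A + v_B)/(1 + v_A v_B/c²) = (0.776 + 0.636)/(1 + 0.776×0.636) = 1.412/1.493536 = 0.94541; |u| = 0.94541c.
At |u| = 0.94541c, γ = (1 − 0.8938)^(−1/2) = 3.0686.
Rocket A's interval is proper; time dilation gives Δt_B = γΔτ = 3.0686 × 268 years = 822.4 years.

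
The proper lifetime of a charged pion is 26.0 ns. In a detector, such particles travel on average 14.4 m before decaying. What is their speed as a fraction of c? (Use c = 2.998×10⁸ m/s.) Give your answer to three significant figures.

Lab distance = (lab lifetime)·v = γτ·βc, so βγ = d/(cτ) = 14.40/(2.998×10⁸ × 2.600×10^-8) = 1.8474.
With βγ = 1.8474: γ² = 1 + (βγ)² = 4.41289, and β = (βγ)/γ = 1.8474/2.10069 = 0.879.

0.879c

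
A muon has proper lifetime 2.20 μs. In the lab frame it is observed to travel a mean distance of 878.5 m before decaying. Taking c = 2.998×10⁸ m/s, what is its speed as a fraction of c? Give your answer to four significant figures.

Lab distance = (lab lifetime)·v = γτ·βc, so βγ = d/(cτ) = 878.5/(2.998×10⁸ × 2.200×10^-6) = 1.3319.
With βγ = 1.3319: γ² = 1 + (βγ)² = 2.77396, and β = (βγ)/γ = 1.3319/1.66552 = 0.7997.

0.7997c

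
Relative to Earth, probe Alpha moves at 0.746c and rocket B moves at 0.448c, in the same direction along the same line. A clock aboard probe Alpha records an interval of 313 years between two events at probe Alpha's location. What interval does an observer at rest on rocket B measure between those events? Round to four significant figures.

350.0 years

The velocity of probe Alpha relative to rocket B is (0.746 − 0.448)c / (1 − 0.746×0.448) = 0.44759c; relative speed 0.44759c.
At |u| = 0.44759c, γ = (1 − 0.200337)^(−1/2) = 1.1183.
The clock on probe Alpha records proper time, so rocket B measures Δt = γΔτ = 1.1183 × 313 = 350.0 years.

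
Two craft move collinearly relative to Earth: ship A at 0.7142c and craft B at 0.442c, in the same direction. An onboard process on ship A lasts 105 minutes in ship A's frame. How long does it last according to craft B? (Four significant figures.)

114.4 minutes

Transform ship A's velocity into craft B's frame: (0.7142 − 0.442)/(1 − 0.7142·0.442) = 0.2722/0.6843236, so the relative speed is 0.39777c.
γ for this relative speed: γ = 1/√(1 − 0.158221) = 1.0899.
The clock on ship A records proper time, so craft B measures Δt = γΔτ = 1.0899 × 105 = 114.4 minutes.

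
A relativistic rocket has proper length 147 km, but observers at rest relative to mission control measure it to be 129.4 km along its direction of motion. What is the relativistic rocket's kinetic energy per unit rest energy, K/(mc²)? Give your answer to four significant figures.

0.1360

From L = L₀/γ: γ = 147/129.4 = 1.13601.
K/(mc²) = γ − 1 = 1.13601 − 1 = 0.1360.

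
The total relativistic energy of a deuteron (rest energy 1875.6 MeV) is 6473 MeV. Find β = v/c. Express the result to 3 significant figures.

Total energy E = γmc² gives γ = 6473/1875.6 = 3.4512.
Hence β = √(1 − 1/γ²) = √(1 − 0.0839575) = √0.9160425 = 0.957.

0.957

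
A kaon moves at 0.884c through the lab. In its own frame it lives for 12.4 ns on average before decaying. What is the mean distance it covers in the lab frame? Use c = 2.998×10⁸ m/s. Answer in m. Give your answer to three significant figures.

β² = 0.781456, so γ = 1/√0.218544 = 2.1391.
Lab-frame lifetime: Δt = γτ = 2.1391 × 12.4 ns = 26.525 ns.
Distance: d = vΔt = 0.884 × 2.998×10⁸ m/s × 2.6525×10^-8 s = 7.03 m.

7.03 m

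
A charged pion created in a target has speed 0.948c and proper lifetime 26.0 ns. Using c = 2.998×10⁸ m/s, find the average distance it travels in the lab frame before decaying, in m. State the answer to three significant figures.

23.2 m

γ = 1/√(1 − β²) = 1/√(1 − 0.898704) = 1/√0.101296 = 1/0.31827 = 3.142.
Lab-frame lifetime: Δt = γτ = 3.142 × 26.0 ns = 81.692 ns.
Distance: d = vΔt = 0.948 × 2.998×10⁸ m/s × 8.1692×10^-8 s = 23.2 m.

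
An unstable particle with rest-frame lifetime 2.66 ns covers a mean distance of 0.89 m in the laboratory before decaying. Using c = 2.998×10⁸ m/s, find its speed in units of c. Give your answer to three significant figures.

d = βγcτ ⇒ βγ = d/(cτ) = 0.8900 m / (0.797468 m) = 1.116.
β = (βγ)/√(1+(βγ)²) = 1.116/√2.24546 = 0.745.

0.745c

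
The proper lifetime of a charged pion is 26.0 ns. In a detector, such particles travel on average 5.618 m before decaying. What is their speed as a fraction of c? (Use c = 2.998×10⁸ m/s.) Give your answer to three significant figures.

Lab distance = (lab lifetime)·v = γτ·βc, so βγ = d/(cτ) = 5.618/(2.998×10⁸ × 2.600×10^-8) = 0.72074.
With βγ = 0.72074: γ² = 1 + (βγ)² = 1.519466, and β = (βγ)/γ = 0.72074/1.23267 = 0.585.

0.585c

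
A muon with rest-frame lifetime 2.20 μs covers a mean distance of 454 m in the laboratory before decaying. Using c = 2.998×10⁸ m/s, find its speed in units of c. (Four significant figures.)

Lab distance = (lab lifetime)·v = γτ·βc, so βγ = d/(cτ) = 454.0/(2.998×10⁸ × 2.200×10^-6) = 0.68834.
With βγ = 0.68834: γ² = 1 + (βγ)² = 1.473812, and β = (βγ)/γ = 0.68834/1.21401 = 0.5670.

0.5670c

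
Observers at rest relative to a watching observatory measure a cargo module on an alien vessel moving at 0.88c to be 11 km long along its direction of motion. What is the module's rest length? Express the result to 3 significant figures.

γ = 1/√(1 − β²) = 1/√(1 − 0.7744) = 1/√0.2256 = 1/0.474974 = 2.1054.
Proper length: L₀ = γ·L = 2.1054 × 11 = 23.2 km.

23.2 km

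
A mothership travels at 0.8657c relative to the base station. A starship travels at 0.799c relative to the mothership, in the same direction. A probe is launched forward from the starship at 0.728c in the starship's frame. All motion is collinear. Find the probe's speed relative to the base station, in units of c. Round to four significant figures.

Compose velocities in two stages. Stage 1 (into S'): u₁ = (0.728+0.799)/(1+0.728×0.799) = 0.96543.
Stage 2 (into S): u = (0.96543+0.8657)/(1+0.96543×0.8657) = 0.99747, so the speed is 0.9975c.

0.9975c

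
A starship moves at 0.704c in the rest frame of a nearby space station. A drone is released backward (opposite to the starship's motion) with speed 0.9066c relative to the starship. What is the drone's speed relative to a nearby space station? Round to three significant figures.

0.560c

Relativistic velocity addition: u = (u' + v)/(1 + u'v/c²), with u' = −0.9066c and v = 0.704c.
Numerator: −0.9066 + 0.704 = −0.2026. Denominator: 1 + (−0.9066)(0.704) = 0.3617536.
u = −0.2026/0.3617536 = −0.56005, so the speed is 0.560c.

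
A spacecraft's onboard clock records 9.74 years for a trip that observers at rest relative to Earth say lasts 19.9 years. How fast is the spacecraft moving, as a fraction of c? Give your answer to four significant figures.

0.8720c

γ = Δt/Δτ = 19.9/9.74 = 2.0431.
β = √(1 − 1/γ²) = √(1 − 0.239564) = √0.760436 = 0.8720.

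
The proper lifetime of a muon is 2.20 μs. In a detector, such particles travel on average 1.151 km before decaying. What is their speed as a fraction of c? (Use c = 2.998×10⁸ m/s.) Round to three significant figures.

0.868c

Let x = d/(cτ) = 1151 m / (2.998×10⁸ m/s × 2.200×10^-6 s) = 1.7451. Since d = βγcτ, x = βγ = β/√(1−β²).
Solving: β² = x²/(1+x²) = 3.04537/4.04537 = 0.752804, so β = 0.868.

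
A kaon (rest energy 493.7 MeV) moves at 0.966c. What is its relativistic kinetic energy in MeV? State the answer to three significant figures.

1420 MeV

β² = 0.933156, so γ = 1/√0.066844 = 3.8678.
Kinetic energy: K = (γ − 1)mc² = (3.8678 − 1) × 493.7 MeV = 2.8678 × 493.7 = 1420 MeV.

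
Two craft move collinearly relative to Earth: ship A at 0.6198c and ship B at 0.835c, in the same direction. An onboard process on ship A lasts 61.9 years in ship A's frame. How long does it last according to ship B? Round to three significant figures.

The velocity of ship A relative to ship B is (0.6198 − 0.835)c / (1 − 0.6198×0.835) = −0.44604c; relative speed 0.44604c.
At |u| = 0.44604c, γ = (1 − 0.198952)^(−1/2) = 1.1173.
The clock on ship A records proper time, so ship B measures Δt = γΔτ = 1.1173 × 61.9 = 69.2 years.

69.2 years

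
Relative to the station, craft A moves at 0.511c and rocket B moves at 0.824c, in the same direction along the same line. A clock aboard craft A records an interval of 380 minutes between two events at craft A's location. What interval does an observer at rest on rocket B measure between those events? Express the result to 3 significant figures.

452 minutes

The velocity of craft A relative to rocket B is (0.511 − 0.824)c / (1 − 0.511×0.824) = −0.54065c; relative speed 0.54065c.
γ for this relative speed: γ = 1/√(1 − 0.292302) = 1.1887.
Craft A's interval is proper; time dilation gives Δt_B = γΔτ = 1.1887 × 380 minutes = 452 minutes.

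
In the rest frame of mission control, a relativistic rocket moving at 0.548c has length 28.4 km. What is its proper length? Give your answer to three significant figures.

34.0 km

γ = 1/√(1 − β²) = 1/√(1 − 0.300304) = 1/√0.699696 = 1/0.836478 = 1.1955.
Proper length: L₀ = γ·L = 1.1955 × 28.4 = 34.0 km.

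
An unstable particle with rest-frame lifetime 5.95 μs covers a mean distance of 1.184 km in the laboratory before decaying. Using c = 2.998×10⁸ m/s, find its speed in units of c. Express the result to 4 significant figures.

0.5530c

Let x = d/(cτ) = 1184 m / (2.998×10⁸ m/s × 5.950×10^-6 s) = 0.66375. Since d = βγcτ, x = βγ = β/√(1−β²).
Solving: β² = x²/(1+x²) = 0.440564/1.440564 = 0.305827, so β = 0.5530.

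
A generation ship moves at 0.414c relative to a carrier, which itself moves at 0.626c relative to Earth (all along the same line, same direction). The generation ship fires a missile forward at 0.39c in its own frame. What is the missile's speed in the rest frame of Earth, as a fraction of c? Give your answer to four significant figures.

0.9197c

Compose velocities in two stages. Stage 1 (into S'): u₁ = (0.39+0.414)/(1+0.39×0.414) = 0.69223.
Stage 2 (into S): u = (0.69223+0.626)/(1+0.69223×0.626) = 0.91969, so the speed is 0.9197c.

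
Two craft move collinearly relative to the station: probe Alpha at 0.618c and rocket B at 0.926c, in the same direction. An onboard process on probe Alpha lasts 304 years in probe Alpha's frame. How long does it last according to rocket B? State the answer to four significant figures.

Transform probe Alpha's velocity into rocket B's frame: (0.618 − 0.926)/(1 − 0.618·0.926) = −0.308/0.427732, so the relative speed is 0.72008c.
γ for this relative speed: γ = 1/√(1 − 0.518515) = 1.4411.
Probe Alpha's interval is proper; time dilation gives Δt_B = γΔτ = 1.4411 × 304 years = 438.1 years.

438.1 years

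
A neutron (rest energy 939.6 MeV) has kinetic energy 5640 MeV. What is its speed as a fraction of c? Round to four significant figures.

γ = 1 + K/(mc²) = 1 + 5640/939.6 = 7.0026.
β = √(1 − 1/γ²) = √(1 − 0.020393) = √0.979607 = 0.9898.

0.9898c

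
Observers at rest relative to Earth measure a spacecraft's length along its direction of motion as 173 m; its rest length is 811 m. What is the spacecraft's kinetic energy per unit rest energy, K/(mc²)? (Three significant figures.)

γ = L₀/L = 811/173 = 4.68786.
Since K = (γ−1)mc², K/(mc²) = 4.68786 − 1 = 3.69.

3.69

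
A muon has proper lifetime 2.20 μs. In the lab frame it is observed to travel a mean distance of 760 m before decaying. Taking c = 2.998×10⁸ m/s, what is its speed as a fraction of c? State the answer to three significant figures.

0.755c

d = βγcτ ⇒ βγ = d/(cτ) = 760.0 m / (659.56 m) = 1.1523.
β = (βγ)/√(1+(βγ)²) = 1.1523/√2.3278 = 0.755.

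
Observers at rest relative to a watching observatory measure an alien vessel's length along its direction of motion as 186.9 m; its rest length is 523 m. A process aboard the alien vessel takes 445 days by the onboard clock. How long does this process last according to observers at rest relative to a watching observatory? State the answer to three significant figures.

1250 days

From L = L₀/γ: γ = 523/186.9 = 2.79829.
Δt = γΔτ = 2.79829 × 445 = 1250 days.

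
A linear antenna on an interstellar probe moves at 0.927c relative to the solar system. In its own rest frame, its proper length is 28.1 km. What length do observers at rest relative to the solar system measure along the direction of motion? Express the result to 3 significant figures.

With β = 0.927, γ = 1/√(1 − 0.927²) = 1/√0.140671 = 2.6662.
Along the direction of motion the measured length is L₀/γ = 28.1/2.6662 = 10.5 km.

10.5 km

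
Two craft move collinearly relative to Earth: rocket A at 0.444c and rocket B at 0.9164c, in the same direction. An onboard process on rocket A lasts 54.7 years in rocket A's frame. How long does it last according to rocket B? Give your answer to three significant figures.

90.5 years

The velocity of rocket A relative to rocket B is (0.444 − 0.9164)c / (1 − 0.444×0.9164) = −0.79647c; relative speed 0.79647c.
At |u| = 0.79647c, γ = (1 − 0.634364)^(−1/2) = 1.6538.
The clock on rocket A records proper time, so rocket B measures Δt = γΔτ = 1.6538 × 54.7 = 90.5 years.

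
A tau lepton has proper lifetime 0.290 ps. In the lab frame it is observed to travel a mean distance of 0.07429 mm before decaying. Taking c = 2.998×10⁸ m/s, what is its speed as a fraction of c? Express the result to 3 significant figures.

d = βγcτ ⇒ βγ = d/(cτ) = 7.429×10^-5 m / (8.6942×10^-5 m) = 0.85448.
β = (βγ)/√(1+(βγ)²) = 0.85448/√1.730136 = 0.650.

0.650c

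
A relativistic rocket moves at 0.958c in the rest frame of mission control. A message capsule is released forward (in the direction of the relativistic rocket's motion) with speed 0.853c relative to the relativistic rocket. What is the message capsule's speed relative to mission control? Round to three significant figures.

In units of c, u = (u' + v)/(1 + u'v) with u' = 0.853 and v = 0.958.
Numerator: 0.853 + 0.958 = 1.811. Denominator: 1 + (0.853)(0.958) = 1.817174.
u = 1.811/1.817174 = 0.9966, so the speed is 0.997c.

0.997c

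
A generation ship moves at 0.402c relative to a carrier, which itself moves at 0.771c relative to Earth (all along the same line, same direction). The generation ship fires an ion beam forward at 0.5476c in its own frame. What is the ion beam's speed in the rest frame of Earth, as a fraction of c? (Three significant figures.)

0.968c

First combine the ion beam and generation ship (S''→S'): u₁ = (0.5476 + 0.402)/(1 + 0.5476×0.402) = 0.9496/1.2201352 = 0.77827.
Then combine with the carrier (S'→S): u = (0.77827 + 0.771)/(1 + 0.77827×0.771) = 1.54927/1.60004617 = 0.96827.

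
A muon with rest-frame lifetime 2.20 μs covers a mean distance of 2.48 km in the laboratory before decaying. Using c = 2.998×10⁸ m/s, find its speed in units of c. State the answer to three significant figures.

Let x = d/(cτ) = 2480 m / (2.998×10⁸ m/s × 2.200×10^-6 s) = 3.7601. Since d = βγcτ, x = βγ = β/√(1−β²).
Solving: β² = x²/(1+x²) = 14.1384/15.1384 = 0.933943, so β = 0.966.

0.966c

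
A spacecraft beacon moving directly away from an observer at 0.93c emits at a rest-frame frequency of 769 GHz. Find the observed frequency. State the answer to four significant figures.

146.5 GHz

Relativistic Doppler (source moving away): f_obs = f_src · √((1−β)/(1+β)).
With β = 0.93: factor = √(0.07/1.93) = 0.19045.
f_obs = 769 × 0.19045 = 146.5 GHz.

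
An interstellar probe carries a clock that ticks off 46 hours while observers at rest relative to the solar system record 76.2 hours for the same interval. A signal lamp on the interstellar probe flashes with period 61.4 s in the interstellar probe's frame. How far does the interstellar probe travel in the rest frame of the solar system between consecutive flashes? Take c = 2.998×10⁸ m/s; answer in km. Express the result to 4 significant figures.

γ = Δt/Δτ = 76.2/46 = 1.65652.
β = √(1 − 1/γ²) = 0.79723. Lab-frame period = γτ = 1.65652×61.4 s = 101.71 s. Distance = βc × γτ = 0.79723 × 2.998×10⁸ m/s × 101.71 s = 2.4310×10^10 m = 2.431×10^7 km.

2.431×10^7 km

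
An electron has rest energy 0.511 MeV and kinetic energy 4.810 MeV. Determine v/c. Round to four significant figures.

γ = 1 + K/(mc²) = 1 + 4.810/0.511 = 10.413.
β = √(1 − 1/γ²) = √(1 − 0.00922249) = √0.99077751 = 0.9954.

0.9954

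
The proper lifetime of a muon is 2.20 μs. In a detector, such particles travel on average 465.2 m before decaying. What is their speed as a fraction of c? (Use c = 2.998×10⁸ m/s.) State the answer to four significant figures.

d = βγcτ ⇒ βγ = d/(cτ) = 465.2 m / (659.56 m) = 0.70532.
β = (βγ)/√(1+(βγ)²) = 0.70532/√1.497476 = 0.5764.

0.5764c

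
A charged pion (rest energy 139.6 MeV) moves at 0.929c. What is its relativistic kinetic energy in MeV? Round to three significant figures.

238 MeV

γ = 1/√(1 − β²) = 1/√(1 − 0.863041) = 1/√0.136959 = 2.7021.
Kinetic energy: K = (γ − 1)mc² = (2.7021 − 1) × 139.6 MeV = 1.7021 × 139.6 = 238 MeV.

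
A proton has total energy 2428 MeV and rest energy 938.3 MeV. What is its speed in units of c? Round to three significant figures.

γ = E/(mc²) = 2428/938.3 = 2.5877.
β = √(1 − 1/γ²) = √(1 − 0.149339) = √0.850661 = 0.922.

0.922c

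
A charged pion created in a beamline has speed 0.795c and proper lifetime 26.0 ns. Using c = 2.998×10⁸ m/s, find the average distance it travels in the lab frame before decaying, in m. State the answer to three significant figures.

10.2 m

With β = 0.795, γ = 1/√(1 − 0.795²) = 1/√0.367975 = 1.6485.
Lab-frame lifetime: Δt = γτ = 1.6485 × 26.0 ns = 42.861 ns.
Distance: d = vΔt = 0.795 × 2.998×10⁸ m/s × 4.2861×10^-8 s = 10.2 m.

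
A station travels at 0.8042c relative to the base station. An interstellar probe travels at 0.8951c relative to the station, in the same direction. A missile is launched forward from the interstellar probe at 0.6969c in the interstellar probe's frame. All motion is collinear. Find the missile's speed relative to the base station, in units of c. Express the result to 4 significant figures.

Compose velocities in two stages. Stage 1 (into S'): u₁ = (0.6969+0.8951)/(1+0.6969×0.8951) = 0.98042.
Stage 2 (into S): u = (0.98042+0.8042)/(1+0.98042×0.8042) = 0.99786, so the speed is 0.9979c.

0.9979c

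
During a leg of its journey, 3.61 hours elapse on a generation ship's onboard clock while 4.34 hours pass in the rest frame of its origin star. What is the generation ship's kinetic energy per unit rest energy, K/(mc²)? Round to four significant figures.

γ = Δt/Δτ = 4.34/3.61 = 1.20222.
Since K = (γ−1)mc², K/(mc²) = 1.20222 − 1 = 0.2022.

0.2022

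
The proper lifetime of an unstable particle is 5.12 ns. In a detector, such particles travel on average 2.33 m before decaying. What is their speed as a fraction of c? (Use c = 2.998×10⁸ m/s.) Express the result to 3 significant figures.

0.835c

Let x = d/(cτ) = 2.330 m / (2.998×10⁸ m/s × 5.120×10^-9 s) = 1.5179. Since d = βγcτ, x = βγ = β/√(1−β²).
Solving: β² = x²/(1+x²) = 2.30402/3.30402 = 0.697338, so β = 0.835.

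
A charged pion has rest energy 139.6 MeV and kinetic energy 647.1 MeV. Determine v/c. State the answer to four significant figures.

0.9841

γ = 1 + K/(mc²) = 1 + 647.1/139.6 = 5.6354.
β = √(1 − 1/γ²) = √(1 − 0.0314884) = √0.9685116 = 0.9841.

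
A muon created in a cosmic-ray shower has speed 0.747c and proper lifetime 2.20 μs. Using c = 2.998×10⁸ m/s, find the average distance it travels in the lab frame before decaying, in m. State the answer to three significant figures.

With β = 0.747, γ = 1/√(1 − 0.747²) = 1/√0.441991 = 1.5042.
Lab-frame lifetime: Δt = γτ = 1.5042 × 2.20 μs = 3.3092 μs.
Distance: d = vΔt = 0.747 × 2.998×10⁸ m/s × 3.3092×10^-6 s = 741 m.

741 m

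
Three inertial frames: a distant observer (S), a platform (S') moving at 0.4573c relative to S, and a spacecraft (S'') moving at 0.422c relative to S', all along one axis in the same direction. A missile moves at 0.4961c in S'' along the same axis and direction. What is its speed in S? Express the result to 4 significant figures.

0.9030c

Apply u = (u'+v)/(1+u'v) twice. Missile in the platform frame: (0.4961+0.422)/(1+0.4961·0.422) = 0.9181/1.2093542 = 0.75917c.
That velocity, transformed to the rest frame of a distant observer: (0.75917+0.4573)/(1+0.75917·0.4573) = 1.21647/1.347168441 = 0.90298c.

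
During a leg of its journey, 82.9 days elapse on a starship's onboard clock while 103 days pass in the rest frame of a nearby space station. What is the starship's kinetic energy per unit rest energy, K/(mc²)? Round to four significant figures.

0.2425

The time-dilation ratio gives γ = 103/82.9 = 1.24246.
K/(mc²) = γ − 1 = 1.24246 − 1 = 0.2425.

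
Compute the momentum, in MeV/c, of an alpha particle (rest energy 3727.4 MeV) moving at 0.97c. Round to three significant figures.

14900 MeV/c

γ = 1/√(1 − β²) = 1/√(1 − 0.9409) = 1/√0.0591 = 4.1135.
Momentum: p = γβ·mc = 4.1135 × 0.97 × 3727.4 MeV/c = 14900 MeV/c.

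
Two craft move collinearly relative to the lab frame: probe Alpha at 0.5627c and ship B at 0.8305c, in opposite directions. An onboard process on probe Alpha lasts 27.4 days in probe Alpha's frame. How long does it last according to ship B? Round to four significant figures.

The velocity of probe Alpha relative to ship B is (0.5627 + 0.8305)c / (1 + 0.5627×0.8305) = 0.94948c; relative speed 0.94948c.
At |u| = 0.94948c, γ = (1 − 0.901512)^(−1/2) = 3.1865.
The clock on probe Alpha records proper time, so ship B measures Δt = γΔτ = 3.1865 × 27.4 = 87.31 days.

87.31 days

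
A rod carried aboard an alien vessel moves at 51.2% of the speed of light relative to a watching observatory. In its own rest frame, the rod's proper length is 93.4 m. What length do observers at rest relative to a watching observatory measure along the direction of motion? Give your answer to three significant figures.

80.2 m

γ = 1/√(1 − β²) = 1/√(1 − 0.262144) = 1/√0.737856 = 1/0.858985 = 1.1642.
Along the direction of motion the measured length is L₀/γ = 93.4/1.1642 = 80.2 m.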